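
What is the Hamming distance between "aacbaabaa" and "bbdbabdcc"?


Comparing "aacbaabaa" and "bbdbabdcc" position by position:
  Position 0: 'a' vs 'b' => differ
  Position 1: 'a' vs 'b' => differ
  Position 2: 'c' vs 'd' => differ
  Position 3: 'b' vs 'b' => same
  Position 4: 'a' vs 'a' => same
  Position 5: 'a' vs 'b' => differ
  Position 6: 'b' vs 'd' => differ
  Position 7: 'a' vs 'c' => differ
  Position 8: 'a' vs 'c' => differ
Total differences (Hamming distance): 7

7


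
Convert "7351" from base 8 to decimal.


Input: "7351" in base 8
Positional expansion:
  Digit '7' (value 7) x 8^3 = 3584
  Digit '3' (value 3) x 8^2 = 192
  Digit '5' (value 5) x 8^1 = 40
  Digit '1' (value 1) x 8^0 = 1
Sum = 3817

3817


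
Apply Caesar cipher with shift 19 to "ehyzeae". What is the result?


Caesar cipher: shift "ehyzeae" by 19
  'e' (pos 4) + 19 = pos 23 = 'x'
  'h' (pos 7) + 19 = pos 0 = 'a'
  'y' (pos 24) + 19 = pos 17 = 'r'
  'z' (pos 25) + 19 = pos 18 = 's'
  'e' (pos 4) + 19 = pos 23 = 'x'
  'a' (pos 0) + 19 = pos 19 = 't'
  'e' (pos 4) + 19 = pos 23 = 'x'
Result: xarsxtx

xarsxtx


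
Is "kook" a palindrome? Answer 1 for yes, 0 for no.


Input: kook
Reversed: kook
  Compare pos 0 ('k') with pos 3 ('k'): match
  Compare pos 1 ('o') with pos 2 ('o'): match
Result: palindrome

1


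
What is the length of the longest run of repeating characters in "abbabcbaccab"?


Input: "abbabcbaccab"
Scanning for longest run:
  Position 1 ('b'): new char, reset run to 1
  Position 2 ('b'): continues run of 'b', length=2
  Position 3 ('a'): new char, reset run to 1
  Position 4 ('b'): new char, reset run to 1
  Position 5 ('c'): new char, reset run to 1
  Position 6 ('b'): new char, reset run to 1
  Position 7 ('a'): new char, reset run to 1
  Position 8 ('c'): new char, reset run to 1
  Position 9 ('c'): continues run of 'c', length=2
  Position 10 ('a'): new char, reset run to 1
  Position 11 ('b'): new char, reset run to 1
Longest run: 'b' with length 2

2


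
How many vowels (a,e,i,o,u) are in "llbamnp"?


Input: llbamnp
Checking each character:
  'l' at position 0: consonant
  'l' at position 1: consonant
  'b' at position 2: consonant
  'a' at position 3: vowel (running total: 1)
  'm' at position 4: consonant
  'n' at position 5: consonant
  'p' at position 6: consonant
Total vowels: 1

1


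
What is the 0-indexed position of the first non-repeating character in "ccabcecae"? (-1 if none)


Input: ccabcecae
Character frequencies:
  'a': 2
  'b': 1
  'c': 4
  'e': 2
Scanning left to right for freq == 1:
  Position 0 ('c'): freq=4, skip
  Position 1 ('c'): freq=4, skip
  Position 2 ('a'): freq=2, skip
  Position 3 ('b'): unique! => answer = 3

3


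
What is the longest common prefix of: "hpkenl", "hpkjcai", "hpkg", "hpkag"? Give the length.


Words: hpkenl, hpkjcai, hpkg, hpkag
  Position 0: all 'h' => match
  Position 1: all 'p' => match
  Position 2: all 'k' => match
  Position 3: ('e', 'j', 'g', 'a') => mismatch, stop
LCP = "hpk" (length 3)

3


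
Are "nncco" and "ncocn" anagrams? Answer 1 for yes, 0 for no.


Strings: "nncco", "ncocn"
Sorted first:  ccnno
Sorted second: ccnno
Sorted forms match => anagrams

1


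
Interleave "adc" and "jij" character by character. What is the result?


Interleaving "adc" and "jij":
  Position 0: 'a' from first, 'j' from second => "aj"
  Position 1: 'd' from first, 'i' from second => "di"
  Position 2: 'c' from first, 'j' from second => "cj"
Result: ajdicj

ajdicj


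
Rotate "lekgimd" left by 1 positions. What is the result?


Input: "lekgimd", rotate left by 1
First 1 characters: "l"
Remaining characters: "ekgimd"
Concatenate remaining + first: "ekgimd" + "l" = "ekgimdl"

ekgimdl


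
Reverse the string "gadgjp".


Input: gadgjp
Reading characters right to left:
  Position 5: 'p'
  Position 4: 'j'
  Position 3: 'g'
  Position 2: 'd'
  Position 1: 'a'
  Position 0: 'g'
Reversed: pjgdag

pjgdag


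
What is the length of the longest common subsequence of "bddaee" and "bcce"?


LCS of "bddaee" and "bcce"
DP table:
           b    c    c    e
      0    0    0    0    0
  b   0    1    1    1    1
  d   0    1    1    1    1
  d   0    1    1    1    1
  a   0    1    1    1    1
  e   0    1    1    1    2
  e   0    1    1    1    2
LCS length = dp[6][4] = 2

2


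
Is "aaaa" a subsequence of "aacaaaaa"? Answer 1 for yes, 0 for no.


Check if "aaaa" is a subsequence of "aacaaaaa"
Greedy scan:
  Position 0 ('a'): matches sub[0] = 'a'
  Position 1 ('a'): matches sub[1] = 'a'
  Position 2 ('c'): no match needed
  Position 3 ('a'): matches sub[2] = 'a'
  Position 4 ('a'): matches sub[3] = 'a'
  Position 5 ('a'): no match needed
  Position 6 ('a'): no match needed
  Position 7 ('a'): no match needed
All 4 characters matched => is a subsequence

1


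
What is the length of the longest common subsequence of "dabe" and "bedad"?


LCS of "dabe" and "bedad"
DP table:
           b    e    d    a    d
      0    0    0    0    0    0
  d   0    0    0    1    1    1
  a   0    0    0    1    2    2
  b   0    1    1    1    2    2
  e   0    1    2    2    2    2
LCS length = dp[4][5] = 2

2


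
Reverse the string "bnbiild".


Input: bnbiild
Reading characters right to left:
  Position 6: 'd'
  Position 5: 'l'
  Position 4: 'i'
  Position 3: 'i'
  Position 2: 'b'
  Position 1: 'n'
  Position 0: 'b'
Reversed: dliibnb

dliibnb


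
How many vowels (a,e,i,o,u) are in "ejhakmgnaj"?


Input: ejhakmgnaj
Checking each character:
  'e' at position 0: vowel (running total: 1)
  'j' at position 1: consonant
  'h' at position 2: consonant
  'a' at position 3: vowel (running total: 2)
  'k' at position 4: consonant
  'm' at position 5: consonant
  'g' at position 6: consonant
  'n' at position 7: consonant
  'a' at position 8: vowel (running total: 3)
  'j' at position 9: consonant
Total vowels: 3

3


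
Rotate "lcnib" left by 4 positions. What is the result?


Input: "lcnib", rotate left by 4
First 4 characters: "lcni"
Remaining characters: "b"
Concatenate remaining + first: "b" + "lcni" = "blcni"

blcni


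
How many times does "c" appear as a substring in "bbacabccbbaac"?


Searching for "c" in "bbacabccbbaac"
Scanning each position:
  Position 0: "b" => no
  Position 1: "b" => no
  Position 2: "a" => no
  Position 3: "c" => MATCH
  Position 4: "a" => no
  Position 5: "b" => no
  Position 6: "c" => MATCH
  Position 7: "c" => MATCH
  Position 8: "b" => no
  Position 9: "b" => no
  Position 10: "a" => no
  Position 11: "a" => no
  Position 12: "c" => MATCH
Total occurrences: 4

4


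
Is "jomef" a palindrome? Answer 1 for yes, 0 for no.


Input: jomef
Reversed: femoj
  Compare pos 0 ('j') with pos 4 ('f'): MISMATCH
  Compare pos 1 ('o') with pos 3 ('e'): MISMATCH
Result: not a palindrome

0


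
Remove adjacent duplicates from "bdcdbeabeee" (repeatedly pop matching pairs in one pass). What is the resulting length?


Input: bdcdbeabeee
Stack-based adjacent duplicate removal:
  Read 'b': push. Stack: b
  Read 'd': push. Stack: bd
  Read 'c': push. Stack: bdc
  Read 'd': push. Stack: bdcd
  Read 'b': push. Stack: bdcdb
  Read 'e': push. Stack: bdcdbe
  Read 'a': push. Stack: bdcdbea
  Read 'b': push. Stack: bdcdbeab
  Read 'e': push. Stack: bdcdbeabe
  Read 'e': matches stack top 'e' => pop. Stack: bdcdbeab
  Read 'e': push. Stack: bdcdbeabe
Final stack: "bdcdbeabe" (length 9)

9


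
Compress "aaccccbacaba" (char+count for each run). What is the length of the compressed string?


Input: aaccccbacaba
Runs:
  'a' x 2 => "a2"
  'c' x 4 => "c4"
  'b' x 1 => "b1"
  'a' x 1 => "a1"
  'c' x 1 => "c1"
  'a' x 1 => "a1"
  'b' x 1 => "b1"
  'a' x 1 => "a1"
Compressed: "a2c4b1a1c1a1b1a1"
Compressed length: 16

16


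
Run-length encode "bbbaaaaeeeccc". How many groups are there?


Input: bbbaaaaeeeccc
Scanning for consecutive runs:
  Group 1: 'b' x 3 (positions 0-2)
  Group 2: 'a' x 4 (positions 3-6)
  Group 3: 'e' x 3 (positions 7-9)
  Group 4: 'c' x 3 (positions 10-12)
Total groups: 4

4


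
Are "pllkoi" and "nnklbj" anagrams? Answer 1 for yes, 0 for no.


Strings: "pllkoi", "nnklbj"
Sorted first:  ikllop
Sorted second: bjklnn
Differ at position 0: 'i' vs 'b' => not anagrams

0


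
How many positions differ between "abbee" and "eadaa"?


Comparing "abbee" and "eadaa" position by position:
  Position 0: 'a' vs 'e' => DIFFER
  Position 1: 'b' vs 'a' => DIFFER
  Position 2: 'b' vs 'd' => DIFFER
  Position 3: 'e' vs 'a' => DIFFER
  Position 4: 'e' vs 'a' => DIFFER
Positions that differ: 5

5


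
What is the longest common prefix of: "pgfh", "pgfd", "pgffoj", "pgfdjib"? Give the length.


Words: pgfh, pgfd, pgffoj, pgfdjib
  Position 0: all 'p' => match
  Position 1: all 'g' => match
  Position 2: all 'f' => match
  Position 3: ('h', 'd', 'f', 'd') => mismatch, stop
LCP = "pgf" (length 3)

3


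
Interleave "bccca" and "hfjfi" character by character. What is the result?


Interleaving "bccca" and "hfjfi":
  Position 0: 'b' from first, 'h' from second => "bh"
  Position 1: 'c' from first, 'f' from second => "cf"
  Position 2: 'c' from first, 'j' from second => "cj"
  Position 3: 'c' from first, 'f' from second => "cf"
  Position 4: 'a' from first, 'i' from second => "ai"
Result: bhcfcjcfai

bhcfcjcfai


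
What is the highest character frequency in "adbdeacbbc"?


Input: adbdeacbbc
Character counts:
  'a': 2
  'b': 3
  'c': 2
  'd': 2
  'e': 1
Maximum frequency: 3

3


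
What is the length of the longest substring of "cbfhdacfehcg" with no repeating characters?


Input: "cbfhdacfehcg"
Sliding window (track last position of each char):
  Position 0 ('c'): window [0,0] length 1 -- new best
  Position 1 ('b'): window [0,1] length 2 -- new best
  Position 2 ('f'): window [0,2] length 3 -- new best
  Position 3 ('h'): window [0,3] length 4 -- new best
  Position 4 ('d'): window [0,4] length 5 -- new best
  Position 5 ('a'): window [0,5] length 6 -- new best
  Position 6 ('c'): repeat (last at 0), move window start to 1
  Position 6 ('c'): window [1,6] length 6
  Position 7 ('f'): repeat (last at 2), move window start to 3
  Position 7 ('f'): window [3,7] length 5
  Position 8 ('e'): window [3,8] length 6
  Position 9 ('h'): repeat (last at 3), move window start to 4
  Position 9 ('h'): window [4,9] length 6
  Position 10 ('c'): repeat (last at 6), move window start to 7
  Position 10 ('c'): window [7,10] length 4
  Position 11 ('g'): window [7,11] length 5
Longest substring with no repeats: "cbfhda" with length 6

6


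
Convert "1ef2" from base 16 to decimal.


Input: "1ef2" in base 16
Positional expansion:
  Digit '1' (value 1) x 16^3 = 4096
  Digit 'e' (value 14) x 16^2 = 3584
  Digit 'f' (value 15) x 16^1 = 240
  Digit '2' (value 2) x 16^0 = 2
Sum = 7922

7922


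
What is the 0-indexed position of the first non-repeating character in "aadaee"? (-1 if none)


Input: aadaee
Character frequencies:
  'a': 3
  'd': 1
  'e': 2
Scanning left to right for freq == 1:
  Position 0 ('a'): freq=3, skip
  Position 1 ('a'): freq=3, skip
  Position 2 ('d'): unique! => answer = 2

2


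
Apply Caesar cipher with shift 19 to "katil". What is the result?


Caesar cipher: shift "katil" by 19
  'k' (pos 10) + 19 = pos 3 = 'd'
  'a' (pos 0) + 19 = pos 19 = 't'
  't' (pos 19) + 19 = pos 12 = 'm'
  'i' (pos 8) + 19 = pos 1 = 'b'
  'l' (pos 11) + 19 = pos 4 = 'e'
Result: dtmbe

dtmbe


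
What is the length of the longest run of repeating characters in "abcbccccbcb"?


Input: "abcbccccbcb"
Scanning for longest run:
  Position 1 ('b'): new char, reset run to 1
  Position 2 ('c'): new char, reset run to 1
  Position 3 ('b'): new char, reset run to 1
  Position 4 ('c'): new char, reset run to 1
  Position 5 ('c'): continues run of 'c', length=2
  Position 6 ('c'): continues run of 'c', length=3
  Position 7 ('c'): continues run of 'c', length=4
  Position 8 ('b'): new char, reset run to 1
  Position 9 ('c'): new char, reset run to 1
  Position 10 ('b'): new char, reset run to 1
Longest run: 'c' with length 4

4


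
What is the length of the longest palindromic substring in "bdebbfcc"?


Input: "bdebbfcc"
Checking substrings for palindromes:
  [3:5] "bb" (len 2) => palindrome
  [6:8] "cc" (len 2) => palindrome
Longest palindromic substring: "bb" with length 2

2


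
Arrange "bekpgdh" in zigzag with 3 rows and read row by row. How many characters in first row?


Zigzag "bekpgdh" into 3 rows:
Placing characters:
  'b' => row 0
  'e' => row 1
  'k' => row 2
  'p' => row 1
  'g' => row 0
  'd' => row 1
  'h' => row 2
Rows:
  Row 0: "bg"
  Row 1: "epd"
  Row 2: "kh"
First row length: 2

2


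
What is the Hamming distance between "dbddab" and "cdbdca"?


Comparing "dbddab" and "cdbdca" position by position:
  Position 0: 'd' vs 'c' => differ
  Position 1: 'b' vs 'd' => differ
  Position 2: 'd' vs 'b' => differ
  Position 3: 'd' vs 'd' => same
  Position 4: 'a' vs 'c' => differ
  Position 5: 'b' vs 'a' => differ
Total differences (Hamming distance): 5

5


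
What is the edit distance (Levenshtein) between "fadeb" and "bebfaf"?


Computing edit distance: "fadeb" -> "bebfaf"
DP table:
           b    e    b    f    a    f
      0    1    2    3    4    5    6
  f   1    1    2    3    3    4    5
  a   2    2    2    3    4    3    4
  d   3    3    3    3    4    4    4
  e   4    4    3    4    4    5    5
  b   5    4    4    3    4    5    6
Edit distance = dp[5][6] = 6

6


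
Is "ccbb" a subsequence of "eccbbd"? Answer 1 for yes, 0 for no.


Check if "ccbb" is a subsequence of "eccbbd"
Greedy scan:
  Position 0 ('e'): no match needed
  Position 1 ('c'): matches sub[0] = 'c'
  Position 2 ('c'): matches sub[1] = 'c'
  Position 3 ('b'): matches sub[2] = 'b'
  Position 4 ('b'): matches sub[3] = 'b'
  Position 5 ('d'): no match needed
All 4 characters matched => is a subsequence

1


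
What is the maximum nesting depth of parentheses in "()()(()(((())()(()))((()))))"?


Input: "()()(()(((())()(()))((()))))"
Tracking depth:
  Position 0 '(': depth becomes 1
  Position 1 ')': depth becomes 0
  Position 2 '(': depth becomes 1
  Position 3 ')': depth becomes 0
  Position 4 '(': depth becomes 1
  Position 5 '(': depth becomes 2
  Position 6 ')': depth becomes 1
  Position 7 '(': depth becomes 2
  Position 8 '(': depth becomes 3
  Position 9 '(': depth becomes 4
  Position 10 '(': depth becomes 5
  Position 11 ')': depth becomes 4
  Position 12 ')': depth becomes 3
  Position 13 '(': depth becomes 4
  Position 14 ')': depth becomes 3
  Position 15 '(': depth becomes 4
  Position 16 '(': depth becomes 5
  Position 17 ')': depth becomes 4
  Position 18 ')': depth becomes 3
  Position 19 ')': depth becomes 2
  Position 20 '(': depth becomes 3
  Position 21 '(': depth becomes 4
  Position 22 '(': depth becomes 5
  Position 23 ')': depth becomes 4
  Position 24 ')': depth becomes 3
  Position 25 ')': depth becomes 2
  Position 26 ')': depth becomes 1
  Position 27 ')': depth becomes 0
Maximum depth reached: 5

5


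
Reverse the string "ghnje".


Input: ghnje
Reading characters right to left:
  Position 4: 'e'
  Position 3: 'j'
  Position 2: 'n'
  Position 1: 'h'
  Position 0: 'g'
Reversed: ejnhg

ejnhg


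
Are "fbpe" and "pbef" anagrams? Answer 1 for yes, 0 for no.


Strings: "fbpe", "pbef"
Sorted first:  befp
Sorted second: befp
Sorted forms match => anagrams

1


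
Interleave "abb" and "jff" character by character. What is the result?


Interleaving "abb" and "jff":
  Position 0: 'a' from first, 'j' from second => "aj"
  Position 1: 'b' from first, 'f' from second => "bf"
  Position 2: 'b' from first, 'f' from second => "bf"
Result: ajbfbf

ajbfbf


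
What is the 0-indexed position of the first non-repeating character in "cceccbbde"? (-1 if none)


Input: cceccbbde
Character frequencies:
  'b': 2
  'c': 4
  'd': 1
  'e': 2
Scanning left to right for freq == 1:
  Position 0 ('c'): freq=4, skip
  Position 1 ('c'): freq=4, skip
  Position 2 ('e'): freq=2, skip
  Position 3 ('c'): freq=4, skip
  Position 4 ('c'): freq=4, skip
  Position 5 ('b'): freq=2, skip
  Position 6 ('b'): freq=2, skip
  Position 7 ('d'): unique! => answer = 7

7


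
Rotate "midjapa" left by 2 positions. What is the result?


Input: "midjapa", rotate left by 2
First 2 characters: "mi"
Remaining characters: "djapa"
Concatenate remaining + first: "djapa" + "mi" = "djapami"

djapami


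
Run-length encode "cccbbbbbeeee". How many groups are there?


Input: cccbbbbbeeee
Scanning for consecutive runs:
  Group 1: 'c' x 3 (positions 0-2)
  Group 2: 'b' x 5 (positions 3-7)
  Group 3: 'e' x 4 (positions 8-11)
Total groups: 3

3


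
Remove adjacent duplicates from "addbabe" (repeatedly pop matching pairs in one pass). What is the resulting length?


Input: addbabe
Stack-based adjacent duplicate removal:
  Read 'a': push. Stack: a
  Read 'd': push. Stack: ad
  Read 'd': matches stack top 'd' => pop. Stack: a
  Read 'b': push. Stack: ab
  Read 'a': push. Stack: aba
  Read 'b': push. Stack: abab
  Read 'e': push. Stack: ababe
Final stack: "ababe" (length 5)

5


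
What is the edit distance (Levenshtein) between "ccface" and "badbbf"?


Computing edit distance: "ccface" -> "badbbf"
DP table:
           b    a    d    b    b    f
      0    1    2    3    4    5    6
  c   1    1    2    3    4    5    6
  c   2    2    2    3    4    5    6
  f   3    3    3    3    4    5    5
  a   4    4    3    4    4    5    6
  c   5    5    4    4    5    5    6
  e   6    6    5    5    5    6    6
Edit distance = dp[6][6] = 6

6


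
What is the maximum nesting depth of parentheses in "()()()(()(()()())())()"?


Input: "()()()(()(()()())())()"
Tracking depth:
  Position 0 '(': depth becomes 1
  Position 1 ')': depth becomes 0
  Position 2 '(': depth becomes 1
  Position 3 ')': depth becomes 0
  Position 4 '(': depth becomes 1
  Position 5 ')': depth becomes 0
  Position 6 '(': depth becomes 1
  Position 7 '(': depth becomes 2
  Position 8 ')': depth becomes 1
  Position 9 '(': depth becomes 2
  Position 10 '(': depth becomes 3
  Position 11 ')': depth becomes 2
  Position 12 '(': depth becomes 3
  Position 13 ')': depth becomes 2
  Position 14 '(': depth becomes 3
  Position 15 ')': depth becomes 2
  Position 16 ')': depth becomes 1
  Position 17 '(': depth becomes 2
  Position 18 ')': depth becomes 1
  Position 19 ')': depth becomes 0
  Position 20 '(': depth becomes 1
  Position 21 ')': depth becomes 0
Maximum depth reached: 3

3


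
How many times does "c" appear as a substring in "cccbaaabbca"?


Searching for "c" in "cccbaaabbca"
Scanning each position:
  Position 0: "c" => MATCH
  Position 1: "c" => MATCH
  Position 2: "c" => MATCH
  Position 3: "b" => no
  Position 4: "a" => no
  Position 5: "a" => no
  Position 6: "a" => no
  Position 7: "b" => no
  Position 8: "b" => no
  Position 9: "c" => MATCH
  Position 10: "a" => no
Total occurrences: 4

4


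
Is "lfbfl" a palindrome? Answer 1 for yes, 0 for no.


Input: lfbfl
Reversed: lfbfl
  Compare pos 0 ('l') with pos 4 ('l'): match
  Compare pos 1 ('f') with pos 3 ('f'): match
Result: palindrome

1


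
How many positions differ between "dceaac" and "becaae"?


Comparing "dceaac" and "becaae" position by position:
  Position 0: 'd' vs 'b' => DIFFER
  Position 1: 'c' vs 'e' => DIFFER
  Position 2: 'e' vs 'c' => DIFFER
  Position 3: 'a' vs 'a' => same
  Position 4: 'a' vs 'a' => same
  Position 5: 'c' vs 'e' => DIFFER
Positions that differ: 4

4


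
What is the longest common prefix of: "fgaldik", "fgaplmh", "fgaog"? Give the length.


Words: fgaldik, fgaplmh, fgaog
  Position 0: all 'f' => match
  Position 1: all 'g' => match
  Position 2: all 'a' => match
  Position 3: ('l', 'p', 'o') => mismatch, stop
LCP = "fga" (length 3)

3


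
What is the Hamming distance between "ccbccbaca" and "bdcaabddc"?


Comparing "ccbccbaca" and "bdcaabddc" position by position:
  Position 0: 'c' vs 'b' => differ
  Position 1: 'c' vs 'd' => differ
  Position 2: 'b' vs 'c' => differ
  Position 3: 'c' vs 'a' => differ
  Position 4: 'c' vs 'a' => differ
  Position 5: 'b' vs 'b' => same
  Position 6: 'a' vs 'd' => differ
  Position 7: 'c' vs 'd' => differ
  Position 8: 'a' vs 'c' => differ
Total differences (Hamming distance): 8

8


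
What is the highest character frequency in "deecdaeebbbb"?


Input: deecdaeebbbb
Character counts:
  'a': 1
  'b': 4
  'c': 1
  'd': 2
  'e': 4
Maximum frequency: 4

4


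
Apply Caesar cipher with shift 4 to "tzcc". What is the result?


Caesar cipher: shift "tzcc" by 4
  't' (pos 19) + 4 = pos 23 = 'x'
  'z' (pos 25) + 4 = pos 3 = 'd'
  'c' (pos 2) + 4 = pos 6 = 'g'
  'c' (pos 2) + 4 = pos 6 = 'g'
Result: xdgg

xdgg


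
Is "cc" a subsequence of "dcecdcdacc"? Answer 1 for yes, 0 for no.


Check if "cc" is a subsequence of "dcecdcdacc"
Greedy scan:
  Position 0 ('d'): no match needed
  Position 1 ('c'): matches sub[0] = 'c'
  Position 2 ('e'): no match needed
  Position 3 ('c'): matches sub[1] = 'c'
  Position 4 ('d'): no match needed
  Position 5 ('c'): no match needed
  Position 6 ('d'): no match needed
  Position 7 ('a'): no match needed
  Position 8 ('c'): no match needed
  Position 9 ('c'): no match needed
All 2 characters matched => is a subsequence

1


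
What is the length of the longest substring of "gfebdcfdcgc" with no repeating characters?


Input: "gfebdcfdcgc"
Sliding window (track last position of each char):
  Position 0 ('g'): window [0,0] length 1 -- new best
  Position 1 ('f'): window [0,1] length 2 -- new best
  Position 2 ('e'): window [0,2] length 3 -- new best
  Position 3 ('b'): window [0,3] length 4 -- new best
  Position 4 ('d'): window [0,4] length 5 -- new best
  Position 5 ('c'): window [0,5] length 6 -- new best
  Position 6 ('f'): repeat (last at 1), move window start to 2
  Position 6 ('f'): window [2,6] length 5
  Position 7 ('d'): repeat (last at 4), move window start to 5
  Position 7 ('d'): window [5,7] length 3
  Position 8 ('c'): repeat (last at 5), move window start to 6
  Position 8 ('c'): window [6,8] length 3
  Position 9 ('g'): window [6,9] length 4
  Position 10 ('c'): repeat (last at 8), move window start to 9
  Position 10 ('c'): window [9,10] length 2
Longest substring with no repeats: "gfebdc" with length 6

6


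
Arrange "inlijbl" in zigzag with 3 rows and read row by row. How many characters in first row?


Zigzag "inlijbl" into 3 rows:
Placing characters:
  'i' => row 0
  'n' => row 1
  'l' => row 2
  'i' => row 1
  'j' => row 0
  'b' => row 1
  'l' => row 2
Rows:
  Row 0: "ij"
  Row 1: "nib"
  Row 2: "ll"
First row length: 2

2


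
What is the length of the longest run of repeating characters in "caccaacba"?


Input: "caccaacba"
Scanning for longest run:
  Position 1 ('a'): new char, reset run to 1
  Position 2 ('c'): new char, reset run to 1
  Position 3 ('c'): continues run of 'c', length=2
  Position 4 ('a'): new char, reset run to 1
  Position 5 ('a'): continues run of 'a', length=2
  Position 6 ('c'): new char, reset run to 1
  Position 7 ('b'): new char, reset run to 1
  Position 8 ('a'): new char, reset run to 1
Longest run: 'c' with length 2

2


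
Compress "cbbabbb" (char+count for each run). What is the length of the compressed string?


Input: cbbabbb
Runs:
  'c' x 1 => "c1"
  'b' x 2 => "b2"
  'a' x 1 => "a1"
  'b' x 3 => "b3"
Compressed: "c1b2a1b3"
Compressed length: 8

8


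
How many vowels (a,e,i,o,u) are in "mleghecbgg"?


Input: mleghecbgg
Checking each character:
  'm' at position 0: consonant
  'l' at position 1: consonant
  'e' at position 2: vowel (running total: 1)
  'g' at position 3: consonant
  'h' at position 4: consonant
  'e' at position 5: vowel (running total: 2)
  'c' at position 6: consonant
  'b' at position 7: consonant
  'g' at position 8: consonant
  'g' at position 9: consonant
Total vowels: 2

2


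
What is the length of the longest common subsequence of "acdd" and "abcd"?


LCS of "acdd" and "abcd"
DP table:
           a    b    c    d
      0    0    0    0    0
  a   0    1    1    1    1
  c   0    1    1    2    2
  d   0    1    1    2    3
  d   0    1    1    2    3
LCS length = dp[4][4] = 3

3


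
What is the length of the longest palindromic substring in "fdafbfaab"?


Input: "fdafbfaab"
Checking substrings for palindromes:
  [2:7] "afbfa" (len 5) => palindrome
  [3:6] "fbf" (len 3) => palindrome
  [6:8] "aa" (len 2) => palindrome
Longest palindromic substring: "afbfa" with length 5

5


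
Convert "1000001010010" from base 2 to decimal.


Input: "1000001010010" in base 2
Positional expansion:
  Digit '1' (value 1) x 2^12 = 4096
  Digit '0' (value 0) x 2^11 = 0
  Digit '0' (value 0) x 2^10 = 0
  Digit '0' (value 0) x 2^9 = 0
  Digit '0' (value 0) x 2^8 = 0
  Digit '0' (value 0) x 2^7 = 0
  Digit '1' (value 1) x 2^6 = 64
  Digit '0' (value 0) x 2^5 = 0
  Digit '1' (value 1) x 2^4 = 16
  Digit '0' (value 0) x 2^3 = 0
  Digit '0' (value 0) x 2^2 = 0
  Digit '1' (value 1) x 2^1 = 2
  Digit '0' (value 0) x 2^0 = 0
Sum = 4178

4178


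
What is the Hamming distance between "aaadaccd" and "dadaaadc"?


Comparing "aaadaccd" and "dadaaadc" position by position:
  Position 0: 'a' vs 'd' => differ
  Position 1: 'a' vs 'a' => same
  Position 2: 'a' vs 'd' => differ
  Position 3: 'd' vs 'a' => differ
  Position 4: 'a' vs 'a' => same
  Position 5: 'c' vs 'a' => differ
  Position 6: 'c' vs 'd' => differ
  Position 7: 'd' vs 'c' => differ
Total differences (Hamming distance): 6

6


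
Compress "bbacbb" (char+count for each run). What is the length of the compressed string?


Input: bbacbb
Runs:
  'b' x 2 => "b2"
  'a' x 1 => "a1"
  'c' x 1 => "c1"
  'b' x 2 => "b2"
Compressed: "b2a1c1b2"
Compressed length: 8

8


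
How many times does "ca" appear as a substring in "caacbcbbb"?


Searching for "ca" in "caacbcbbb"
Scanning each position:
  Position 0: "ca" => MATCH
  Position 1: "aa" => no
  Position 2: "ac" => no
  Position 3: "cb" => no
  Position 4: "bc" => no
  Position 5: "cb" => no
  Position 6: "bb" => no
  Position 7: "bb" => no
Total occurrences: 1

1


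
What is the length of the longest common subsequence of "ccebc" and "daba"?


LCS of "ccebc" and "daba"
DP table:
           d    a    b    a
      0    0    0    0    0
  c   0    0    0    0    0
  c   0    0    0    0    0
  e   0    0    0    0    0
  b   0    0    0    1    1
  c   0    0    0    1    1
LCS length = dp[5][4] = 1

1


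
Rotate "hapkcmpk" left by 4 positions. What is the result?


Input: "hapkcmpk", rotate left by 4
First 4 characters: "hapk"
Remaining characters: "cmpk"
Concatenate remaining + first: "cmpk" + "hapk" = "cmpkhapk"

cmpkhapk


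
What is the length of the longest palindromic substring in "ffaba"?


Input: "ffaba"
Checking substrings for palindromes:
  [2:5] "aba" (len 3) => palindrome
  [0:2] "ff" (len 2) => palindrome
Longest palindromic substring: "aba" with length 3

3


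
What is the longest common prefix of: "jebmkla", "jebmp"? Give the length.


Words: jebmkla, jebmp
  Position 0: all 'j' => match
  Position 1: all 'e' => match
  Position 2: all 'b' => match
  Position 3: all 'm' => match
  Position 4: ('k', 'p') => mismatch, stop
LCP = "jebm" (length 4)

4


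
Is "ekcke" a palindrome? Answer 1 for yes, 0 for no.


Input: ekcke
Reversed: ekcke
  Compare pos 0 ('e') with pos 4 ('e'): match
  Compare pos 1 ('k') with pos 3 ('k'): match
Result: palindrome

1


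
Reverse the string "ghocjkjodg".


Input: ghocjkjodg
Reading characters right to left:
  Position 9: 'g'
  Position 8: 'd'
  Position 7: 'o'
  Position 6: 'j'
  Position 5: 'k'
  Position 4: 'j'
  Position 3: 'c'
  Position 2: 'o'
  Position 1: 'h'
  Position 0: 'g'
Reversed: gdojkjcohg

gdojkjcohg


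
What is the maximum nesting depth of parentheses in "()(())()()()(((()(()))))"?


Input: "()(())()()()(((()(()))))"
Tracking depth:
  Position 0 '(': depth becomes 1
  Position 1 ')': depth becomes 0
  Position 2 '(': depth becomes 1
  Position 3 '(': depth becomes 2
  Position 4 ')': depth becomes 1
  Position 5 ')': depth becomes 0
  Position 6 '(': depth becomes 1
  Position 7 ')': depth becomes 0
  Position 8 '(': depth becomes 1
  Position 9 ')': depth becomes 0
  Position 10 '(': depth becomes 1
  Position 11 ')': depth becomes 0
  Position 12 '(': depth becomes 1
  Position 13 '(': depth becomes 2
  Position 14 '(': depth becomes 3
  Position 15 '(': depth becomes 4
  Position 16 ')': depth becomes 3
  Position 17 '(': depth becomes 4
  Position 18 '(': depth becomes 5
  Position 19 ')': depth becomes 4
  Position 20 ')': depth becomes 3
  Position 21 ')': depth becomes 2
  Position 22 ')': depth becomes 1
  Position 23 ')': depth becomes 0
Maximum depth reached: 5

5


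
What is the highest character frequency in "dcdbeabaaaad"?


Input: dcdbeabaaaad
Character counts:
  'a': 5
  'b': 2
  'c': 1
  'd': 3
  'e': 1
Maximum frequency: 5

5


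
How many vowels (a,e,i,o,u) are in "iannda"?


Input: iannda
Checking each character:
  'i' at position 0: vowel (running total: 1)
  'a' at position 1: vowel (running total: 2)
  'n' at position 2: consonant
  'n' at position 3: consonant
  'd' at position 4: consonant
  'a' at position 5: vowel (running total: 3)
Total vowels: 3

3


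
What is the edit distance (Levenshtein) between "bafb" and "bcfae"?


Computing edit distance: "bafb" -> "bcfae"
DP table:
           b    c    f    a    e
      0    1    2    3    4    5
  b   1    0    1    2    3    4
  a   2    1    1    2    2    3
  f   3    2    2    1    2    3
  b   4    3    3    2    2    3
Edit distance = dp[4][5] = 3

3


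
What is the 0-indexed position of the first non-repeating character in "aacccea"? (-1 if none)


Input: aacccea
Character frequencies:
  'a': 3
  'c': 3
  'e': 1
Scanning left to right for freq == 1:
  Position 0 ('a'): freq=3, skip
  Position 1 ('a'): freq=3, skip
  Position 2 ('c'): freq=3, skip
  Position 3 ('c'): freq=3, skip
  Position 4 ('c'): freq=3, skip
  Position 5 ('e'): unique! => answer = 5

5


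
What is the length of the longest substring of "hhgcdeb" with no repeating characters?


Input: "hhgcdeb"
Sliding window (track last position of each char):
  Position 0 ('h'): window [0,0] length 1 -- new best
  Position 1 ('h'): repeat (last at 0), move window start to 1
  Position 1 ('h'): window [1,1] length 1
  Position 2 ('g'): window [1,2] length 2 -- new best
  Position 3 ('c'): window [1,3] length 3 -- new best
  Position 4 ('d'): window [1,4] length 4 -- new best
  Position 5 ('e'): window [1,5] length 5 -- new best
  Position 6 ('b'): window [1,6] length 6 -- new best
Longest substring with no repeats: "hgcdeb" with length 6

6


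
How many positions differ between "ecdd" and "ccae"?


Comparing "ecdd" and "ccae" position by position:
  Position 0: 'e' vs 'c' => DIFFER
  Position 1: 'c' vs 'c' => same
  Position 2: 'd' vs 'a' => DIFFER
  Position 3: 'd' vs 'e' => DIFFER
Positions that differ: 3

3


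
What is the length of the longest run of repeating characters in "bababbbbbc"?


Input: "bababbbbbc"
Scanning for longest run:
  Position 1 ('a'): new char, reset run to 1
  Position 2 ('b'): new char, reset run to 1
  Position 3 ('a'): new char, reset run to 1
  Position 4 ('b'): new char, reset run to 1
  Position 5 ('b'): continues run of 'b', length=2
  Position 6 ('b'): continues run of 'b', length=3
  Position 7 ('b'): continues run of 'b', length=4
  Position 8 ('b'): continues run of 'b', length=5
  Position 9 ('c'): new char, reset run to 1
Longest run: 'b' with length 5

5


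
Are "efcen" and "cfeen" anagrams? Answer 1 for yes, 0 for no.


Strings: "efcen", "cfeen"
Sorted first:  ceefn
Sorted second: ceefn
Sorted forms match => anagrams

1


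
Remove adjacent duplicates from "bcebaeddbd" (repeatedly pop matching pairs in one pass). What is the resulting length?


Input: bcebaeddbd
Stack-based adjacent duplicate removal:
  Read 'b': push. Stack: b
  Read 'c': push. Stack: bc
  Read 'e': push. Stack: bce
  Read 'b': push. Stack: bceb
  Read 'a': push. Stack: bceba
  Read 'e': push. Stack: bcebae
  Read 'd': push. Stack: bcebaed
  Read 'd': matches stack top 'd' => pop. Stack: bcebae
  Read 'b': push. Stack: bcebaeb
  Read 'd': push. Stack: bcebaebd
Final stack: "bcebaebd" (length 8)

8


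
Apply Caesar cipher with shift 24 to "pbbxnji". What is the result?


Caesar cipher: shift "pbbxnji" by 24
  'p' (pos 15) + 24 = pos 13 = 'n'
  'b' (pos 1) + 24 = pos 25 = 'z'
  'b' (pos 1) + 24 = pos 25 = 'z'
  'x' (pos 23) + 24 = pos 21 = 'v'
  'n' (pos 13) + 24 = pos 11 = 'l'
  'j' (pos 9) + 24 = pos 7 = 'h'
  'i' (pos 8) + 24 = pos 6 = 'g'
Result: nzzvlhg

nzzvlhg


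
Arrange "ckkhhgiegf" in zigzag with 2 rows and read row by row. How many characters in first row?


Zigzag "ckkhhgiegf" into 2 rows:
Placing characters:
  'c' => row 0
  'k' => row 1
  'k' => row 0
  'h' => row 1
  'h' => row 0
  'g' => row 1
  'i' => row 0
  'e' => row 1
  'g' => row 0
  'f' => row 1
Rows:
  Row 0: "ckhig"
  Row 1: "khgef"
First row length: 5

5


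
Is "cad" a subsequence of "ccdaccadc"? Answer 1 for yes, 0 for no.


Check if "cad" is a subsequence of "ccdaccadc"
Greedy scan:
  Position 0 ('c'): matches sub[0] = 'c'
  Position 1 ('c'): no match needed
  Position 2 ('d'): no match needed
  Position 3 ('a'): matches sub[1] = 'a'
  Position 4 ('c'): no match needed
  Position 5 ('c'): no match needed
  Position 6 ('a'): no match needed
  Position 7 ('d'): matches sub[2] = 'd'
  Position 8 ('c'): no match needed
All 3 characters matched => is a subsequence

1


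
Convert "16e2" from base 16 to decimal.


Input: "16e2" in base 16
Positional expansion:
  Digit '1' (value 1) x 16^3 = 4096
  Digit '6' (value 6) x 16^2 = 1536
  Digit 'e' (value 14) x 16^1 = 224
  Digit '2' (value 2) x 16^0 = 2
Sum = 5858

5858


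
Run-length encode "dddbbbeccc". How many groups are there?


Input: dddbbbeccc
Scanning for consecutive runs:
  Group 1: 'd' x 3 (positions 0-2)
  Group 2: 'b' x 3 (positions 3-5)
  Group 3: 'e' x 1 (positions 6-6)
  Group 4: 'c' x 3 (positions 7-9)
Total groups: 4

4


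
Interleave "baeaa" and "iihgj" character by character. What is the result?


Interleaving "baeaa" and "iihgj":
  Position 0: 'b' from first, 'i' from second => "bi"
  Position 1: 'a' from first, 'i' from second => "ai"
  Position 2: 'e' from first, 'h' from second => "eh"
  Position 3: 'a' from first, 'g' from second => "ag"
  Position 4: 'a' from first, 'j' from second => "aj"
Result: biaiehagaj

biaiehagaj


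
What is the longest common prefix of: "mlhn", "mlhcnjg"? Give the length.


Words: mlhn, mlhcnjg
  Position 0: all 'm' => match
  Position 1: all 'l' => match
  Position 2: all 'h' => match
  Position 3: ('n', 'c') => mismatch, stop
LCP = "mlh" (length 3)

3


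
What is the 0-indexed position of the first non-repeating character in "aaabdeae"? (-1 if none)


Input: aaabdeae
Character frequencies:
  'a': 4
  'b': 1
  'd': 1
  'e': 2
Scanning left to right for freq == 1:
  Position 0 ('a'): freq=4, skip
  Position 1 ('a'): freq=4, skip
  Position 2 ('a'): freq=4, skip
  Position 3 ('b'): unique! => answer = 3

3


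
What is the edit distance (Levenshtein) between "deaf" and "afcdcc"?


Computing edit distance: "deaf" -> "afcdcc"
DP table:
           a    f    c    d    c    c
      0    1    2    3    4    5    6
  d   1    1    2    3    3    4    5
  e   2    2    2    3    4    4    5
  a   3    2    3    3    4    5    5
  f   4    3    2    3    4    5    6
Edit distance = dp[4][6] = 6

6


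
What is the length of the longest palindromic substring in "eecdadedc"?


Input: "eecdadedc"
Checking substrings for palindromes:
  [3:6] "dad" (len 3) => palindrome
  [5:8] "ded" (len 3) => palindrome
  [0:2] "ee" (len 2) => palindrome
Longest palindromic substring: "dad" with length 3

3


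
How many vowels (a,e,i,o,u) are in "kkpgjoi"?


Input: kkpgjoi
Checking each character:
  'k' at position 0: consonant
  'k' at position 1: consonant
  'p' at position 2: consonant
  'g' at position 3: consonant
  'j' at position 4: consonant
  'o' at position 5: vowel (running total: 1)
  'i' at position 6: vowel (running total: 2)
Total vowels: 2

2


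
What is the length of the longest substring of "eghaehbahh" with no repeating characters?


Input: "eghaehbahh"
Sliding window (track last position of each char):
  Position 0 ('e'): window [0,0] length 1 -- new best
  Position 1 ('g'): window [0,1] length 2 -- new best
  Position 2 ('h'): window [0,2] length 3 -- new best
  Position 3 ('a'): window [0,3] length 4 -- new best
  Position 4 ('e'): repeat (last at 0), move window start to 1
  Position 4 ('e'): window [1,4] length 4
  Position 5 ('h'): repeat (last at 2), move window start to 3
  Position 5 ('h'): window [3,5] length 3
  Position 6 ('b'): window [3,6] length 4
  Position 7 ('a'): repeat (last at 3), move window start to 4
  Position 7 ('a'): window [4,7] length 4
  Position 8 ('h'): repeat (last at 5), move window start to 6
  Position 8 ('h'): window [6,8] length 3
  Position 9 ('h'): repeat (last at 8), move window start to 9
  Position 9 ('h'): window [9,9] length 1
Longest substring with no repeats: "egha" with length 4

4


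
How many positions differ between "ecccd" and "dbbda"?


Comparing "ecccd" and "dbbda" position by position:
  Position 0: 'e' vs 'd' => DIFFER
  Position 1: 'c' vs 'b' => DIFFER
  Position 2: 'c' vs 'b' => DIFFER
  Position 3: 'c' vs 'd' => DIFFER
  Position 4: 'd' vs 'a' => DIFFER
Positions that differ: 5

5


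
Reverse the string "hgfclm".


Input: hgfclm
Reading characters right to left:
  Position 5: 'm'
  Position 4: 'l'
  Position 3: 'c'
  Position 2: 'f'
  Position 1: 'g'
  Position 0: 'h'
Reversed: mlcfgh

mlcfgh


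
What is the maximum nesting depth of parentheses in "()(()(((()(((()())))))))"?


Input: "()(()(((()(((()())))))))"
Tracking depth:
  Position 0 '(': depth becomes 1
  Position 1 ')': depth becomes 0
  Position 2 '(': depth becomes 1
  Position 3 '(': depth becomes 2
  Position 4 ')': depth becomes 1
  Position 5 '(': depth becomes 2
  Position 6 '(': depth becomes 3
  Position 7 '(': depth becomes 4
  Position 8 '(': depth becomes 5
  Position 9 ')': depth becomes 4
  Position 10 '(': depth becomes 5
  Position 11 '(': depth becomes 6
  Position 12 '(': depth becomes 7
  Position 13 '(': depth becomes 8
  Position 14 ')': depth becomes 7
  Position 15 '(': depth becomes 8
  Position 16 ')': depth becomes 7
  Position 17 ')': depth becomes 6
  Position 18 ')': depth becomes 5
  Position 19 ')': depth becomes 4
  Position 20 ')': depth becomes 3
  Position 21 ')': depth becomes 2
  Position 22 ')': depth becomes 1
  Position 23 ')': depth becomes 0
Maximum depth reached: 8

8


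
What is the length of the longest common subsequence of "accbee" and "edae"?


LCS of "accbee" and "edae"
DP table:
           e    d    a    e
      0    0    0    0    0
  a   0    0    0    1    1
  c   0    0    0    1    1
  c   0    0    0    1    1
  b   0    0    0    1    1
  e   0    1    1    1    2
  e   0    1    1    1    2
LCS length = dp[6][4] = 2

2


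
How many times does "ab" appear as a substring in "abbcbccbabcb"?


Searching for "ab" in "abbcbccbabcb"
Scanning each position:
  Position 0: "ab" => MATCH
  Position 1: "bb" => no
  Position 2: "bc" => no
  Position 3: "cb" => no
  Position 4: "bc" => no
  Position 5: "cc" => no
  Position 6: "cb" => no
  Position 7: "ba" => no
  Position 8: "ab" => MATCH
  Position 9: "bc" => no
  Position 10: "cb" => no
Total occurrences: 2

2


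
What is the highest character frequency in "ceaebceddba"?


Input: ceaebceddba
Character counts:
  'a': 2
  'b': 2
  'c': 2
  'd': 2
  'e': 3
Maximum frequency: 3

3


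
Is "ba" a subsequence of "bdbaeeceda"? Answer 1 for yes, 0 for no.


Check if "ba" is a subsequence of "bdbaeeceda"
Greedy scan:
  Position 0 ('b'): matches sub[0] = 'b'
  Position 1 ('d'): no match needed
  Position 2 ('b'): no match needed
  Position 3 ('a'): matches sub[1] = 'a'
  Position 4 ('e'): no match needed
  Position 5 ('e'): no match needed
  Position 6 ('c'): no match needed
  Position 7 ('e'): no match needed
  Position 8 ('d'): no match needed
  Position 9 ('a'): no match needed
All 2 characters matched => is a subsequence

1
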